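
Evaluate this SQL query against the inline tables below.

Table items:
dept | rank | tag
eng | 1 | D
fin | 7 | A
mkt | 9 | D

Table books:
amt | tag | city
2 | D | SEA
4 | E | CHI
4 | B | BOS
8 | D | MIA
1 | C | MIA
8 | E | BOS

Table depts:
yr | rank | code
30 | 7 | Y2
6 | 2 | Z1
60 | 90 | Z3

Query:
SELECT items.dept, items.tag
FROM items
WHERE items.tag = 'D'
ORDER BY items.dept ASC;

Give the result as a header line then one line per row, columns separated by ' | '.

After WHERE (2 rows):
items.dept | items.rank | items.tag
eng | 1 | D
mkt | 9 | D
After SELECT (2 rows):
items.dept | items.tag
eng | D
mkt | D
After ORDER BY (2 rows):
items.dept | items.tag
eng | D
mkt | D

== RESULT ==
items.dept | items.tag
eng | D
mkt | D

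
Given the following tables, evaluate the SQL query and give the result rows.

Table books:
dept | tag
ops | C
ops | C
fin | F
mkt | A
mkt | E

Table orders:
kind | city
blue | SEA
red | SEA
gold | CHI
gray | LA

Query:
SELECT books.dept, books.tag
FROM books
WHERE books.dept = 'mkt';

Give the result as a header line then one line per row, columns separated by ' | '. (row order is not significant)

== RESULT ==
books.dept | books.tag
mkt | A
mkt | E

Derivation:
After WHERE (2 rows):
books.dept | books.tag
mkt | A
mkt | E
After SELECT (2 rows):
books.dept | books.tag
mkt | A
mkt | E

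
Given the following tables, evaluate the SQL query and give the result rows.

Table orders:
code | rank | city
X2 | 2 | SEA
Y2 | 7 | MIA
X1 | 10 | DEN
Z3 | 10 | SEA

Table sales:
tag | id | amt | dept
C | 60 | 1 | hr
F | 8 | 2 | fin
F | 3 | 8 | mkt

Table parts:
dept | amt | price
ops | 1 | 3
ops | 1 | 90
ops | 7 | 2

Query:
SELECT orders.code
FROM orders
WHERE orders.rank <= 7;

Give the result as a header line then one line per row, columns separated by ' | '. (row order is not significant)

After WHERE (2 rows):
orders.code | orders.rank | orders.city
X2 | 2 | SEA
Y2 | 7 | MIA
After SELECT (2 rows):
orders.code
X2
Y2

== RESULT ==
orders.code
X2
Y2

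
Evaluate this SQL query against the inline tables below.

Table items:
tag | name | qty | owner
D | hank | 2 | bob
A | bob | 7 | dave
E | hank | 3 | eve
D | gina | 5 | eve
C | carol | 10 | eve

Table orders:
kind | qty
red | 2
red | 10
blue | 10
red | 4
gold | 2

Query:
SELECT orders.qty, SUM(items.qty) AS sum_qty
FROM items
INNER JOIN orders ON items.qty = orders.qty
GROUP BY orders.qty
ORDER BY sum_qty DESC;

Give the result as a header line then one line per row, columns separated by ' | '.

After JOIN orders (4 rows):
items.tag | items.name | items.qty | items.owner | orders.kind | orders.qty
D | hank | 2 | bob | red | 2
D | hank | 2 | bob | gold | 2
C | carol | 10 | eve | red | 10
C | carol | 10 | eve | blue | 10
After GROUP BY (2 rows):
orders.qty | sum_qty
2 | 4
10 | 20
After ORDER BY (2 rows):
orders.qty | sum_qty
10 | 20
2 | 4

== RESULT ==
orders.qty | sum_qty
10 | 20
2 | 4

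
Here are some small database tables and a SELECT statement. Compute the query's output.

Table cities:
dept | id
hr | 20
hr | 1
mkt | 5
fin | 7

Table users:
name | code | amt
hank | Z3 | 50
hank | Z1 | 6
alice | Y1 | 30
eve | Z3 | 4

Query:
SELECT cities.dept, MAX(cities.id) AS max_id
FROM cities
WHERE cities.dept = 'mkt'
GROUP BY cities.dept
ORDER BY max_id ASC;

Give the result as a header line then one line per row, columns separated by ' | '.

After WHERE (1 rows):
cities.dept | cities.id
mkt | 5
After GROUP BY (1 rows):
cities.dept | max_id
mkt | 5
After ORDER BY (1 rows):
cities.dept | max_id
mkt | 5

== RESULT ==
cities.dept | max_id
mkt | 5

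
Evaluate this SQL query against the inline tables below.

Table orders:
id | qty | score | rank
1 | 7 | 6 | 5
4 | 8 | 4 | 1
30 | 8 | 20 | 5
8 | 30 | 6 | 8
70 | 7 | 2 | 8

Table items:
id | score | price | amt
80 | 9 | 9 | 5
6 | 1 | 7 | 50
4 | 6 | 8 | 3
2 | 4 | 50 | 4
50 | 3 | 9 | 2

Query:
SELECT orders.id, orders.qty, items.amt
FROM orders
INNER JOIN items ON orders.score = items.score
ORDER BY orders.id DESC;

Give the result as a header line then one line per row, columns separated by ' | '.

After JOIN items (3 rows):
orders.id | orders.qty | orders.score | orders.rank | items.id | items.score | items.price | items.amt
1 | 7 | 6 | 5 | 4 | 6 | 8 | 3
4 | 8 | 4 | 1 | 2 | 4 | 50 | 4
8 | 30 | 6 | 8 | 4 | 6 | 8 | 3
After SELECT (3 rows):
orders.id | orders.qty | items.amt
1 | 7 | 3
4 | 8 | 4
8 | 30 | 3
After ORDER BY (3 rows):
orders.id | orders.qty | items.amt
8 | 30 | 3
4 | 8 | 4
1 | 7 | 3

== RESULT ==
orders.id | orders.qty | items.amt
8 | 30 | 3
4 | 8 | 4
1 | 7 | 3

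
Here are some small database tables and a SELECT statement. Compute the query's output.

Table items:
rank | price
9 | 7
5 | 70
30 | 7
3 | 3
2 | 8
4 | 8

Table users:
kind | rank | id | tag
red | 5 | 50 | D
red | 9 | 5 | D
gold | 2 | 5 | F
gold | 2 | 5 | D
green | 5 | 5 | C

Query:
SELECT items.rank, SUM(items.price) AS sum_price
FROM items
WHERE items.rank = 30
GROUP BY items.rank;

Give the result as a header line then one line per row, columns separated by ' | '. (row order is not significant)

After WHERE (1 rows):
items.rank | items.price
30 | 7
After GROUP BY (1 rows):
items.rank | sum_price
30 | 7

== RESULT ==
items.rank | sum_price
30 | 7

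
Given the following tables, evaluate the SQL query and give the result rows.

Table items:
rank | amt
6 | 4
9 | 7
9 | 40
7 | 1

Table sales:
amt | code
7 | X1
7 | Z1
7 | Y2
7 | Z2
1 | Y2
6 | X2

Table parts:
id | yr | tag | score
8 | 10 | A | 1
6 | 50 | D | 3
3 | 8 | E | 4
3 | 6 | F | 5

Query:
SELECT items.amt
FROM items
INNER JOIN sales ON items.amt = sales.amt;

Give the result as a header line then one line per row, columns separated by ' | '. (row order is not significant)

== RESULT ==
items.amt
7
7
7
7
1

Derivation:
After JOIN sales (5 rows):
items.rank | items.amt | sales.amt | sales.code
9 | 7 | 7 | X1
9 | 7 | 7 | Z1
9 | 7 | 7 | Y2
9 | 7 | 7 | Z2
7 | 1 | 1 | Y2
After SELECT (5 rows):
items.amt
7
7
7
7
1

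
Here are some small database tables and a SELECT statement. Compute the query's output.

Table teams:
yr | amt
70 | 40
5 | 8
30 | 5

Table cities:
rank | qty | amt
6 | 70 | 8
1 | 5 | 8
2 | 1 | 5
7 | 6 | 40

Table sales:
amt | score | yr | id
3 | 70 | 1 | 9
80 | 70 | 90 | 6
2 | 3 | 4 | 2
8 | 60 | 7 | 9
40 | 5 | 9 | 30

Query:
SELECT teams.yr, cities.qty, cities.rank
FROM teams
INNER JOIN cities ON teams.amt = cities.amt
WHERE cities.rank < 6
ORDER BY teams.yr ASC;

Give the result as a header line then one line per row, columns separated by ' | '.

After JOIN cities (4 rows):
teams.yr | teams.amt | cities.rank | cities.qty | cities.amt
70 | 40 | 7 | 6 | 40
5 | 8 | 6 | 70 | 8
5 | 8 | 1 | 5 | 8
30 | 5 | 2 | 1 | 5
After WHERE (2 rows):
teams.yr | teams.amt | cities.rank | cities.qty | cities.amt
5 | 8 | 1 | 5 | 8
30 | 5 | 2 | 1 | 5
After SELECT (2 rows):
teams.yr | cities.qty | cities.rank
5 | 5 | 1
30 | 1 | 2
After ORDER BY (2 rows):
teams.yr | cities.qty | cities.rank
5 | 5 | 1
30 | 1 | 2

== RESULT ==
teams.yr | cities.qty | cities.rank
5 | 5 | 1
30 | 1 | 2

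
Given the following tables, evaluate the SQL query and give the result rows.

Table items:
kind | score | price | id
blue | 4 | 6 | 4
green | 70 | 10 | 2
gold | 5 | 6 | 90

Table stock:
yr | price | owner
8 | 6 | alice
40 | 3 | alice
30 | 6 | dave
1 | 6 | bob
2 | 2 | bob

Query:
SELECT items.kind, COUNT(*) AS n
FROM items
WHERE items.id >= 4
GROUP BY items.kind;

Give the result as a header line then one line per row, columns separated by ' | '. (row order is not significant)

After WHERE (2 rows):
items.kind | items.score | items.price | items.id
blue | 4 | 6 | 4
gold | 5 | 6 | 90
After GROUP BY (2 rows):
items.kind | n
blue | 1
gold | 1

== RESULT ==
items.kind | n
blue | 1
gold | 1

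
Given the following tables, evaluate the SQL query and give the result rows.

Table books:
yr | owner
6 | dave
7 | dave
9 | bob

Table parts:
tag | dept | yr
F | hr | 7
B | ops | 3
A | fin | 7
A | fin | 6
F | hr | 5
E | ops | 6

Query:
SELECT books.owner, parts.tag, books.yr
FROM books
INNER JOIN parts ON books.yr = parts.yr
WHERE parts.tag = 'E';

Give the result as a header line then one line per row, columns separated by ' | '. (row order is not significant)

After JOIN parts (4 rows):
books.yr | books.owner | parts.tag | parts.dept | parts.yr
6 | dave | A | fin | 6
6 | dave | E | ops | 6
7 | dave | F | hr | 7
7 | dave | A | fin | 7
After WHERE (1 rows):
books.yr | books.owner | parts.tag | parts.dept | parts.yr
6 | dave | E | ops | 6
After SELECT (1 rows):
books.owner | parts.tag | books.yr
dave | E | 6

== RESULT ==
books.owner | parts.tag | books.yr
dave | E | 6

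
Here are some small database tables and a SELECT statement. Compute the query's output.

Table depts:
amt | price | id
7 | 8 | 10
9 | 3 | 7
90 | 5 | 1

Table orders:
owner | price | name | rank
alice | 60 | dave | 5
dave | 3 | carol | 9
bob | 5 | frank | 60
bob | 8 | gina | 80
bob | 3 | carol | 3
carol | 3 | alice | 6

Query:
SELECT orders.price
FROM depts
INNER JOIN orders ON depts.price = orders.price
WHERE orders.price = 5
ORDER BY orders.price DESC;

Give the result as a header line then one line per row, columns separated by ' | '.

== RESULT ==
orders.price
5

Derivation:
After JOIN orders (5 rows):
depts.amt | depts.price | depts.id | orders.owner | orders.price | orders.name | orders.rank
7 | 8 | 10 | bob | 8 | gina | 80
9 | 3 | 7 | dave | 3 | carol | 9
9 | 3 | 7 | bob | 3 | carol | 3
9 | 3 | 7 | carol | 3 | alice | 6
90 | 5 | 1 | bob | 5 | frank | 60
After WHERE (1 rows):
depts.amt | depts.price | depts.id | orders.owner | orders.price | orders.name | orders.rank
90 | 5 | 1 | bob | 5 | frank | 60
After SELECT (1 rows):
orders.price
5
After ORDER BY (1 rows):
orders.price
5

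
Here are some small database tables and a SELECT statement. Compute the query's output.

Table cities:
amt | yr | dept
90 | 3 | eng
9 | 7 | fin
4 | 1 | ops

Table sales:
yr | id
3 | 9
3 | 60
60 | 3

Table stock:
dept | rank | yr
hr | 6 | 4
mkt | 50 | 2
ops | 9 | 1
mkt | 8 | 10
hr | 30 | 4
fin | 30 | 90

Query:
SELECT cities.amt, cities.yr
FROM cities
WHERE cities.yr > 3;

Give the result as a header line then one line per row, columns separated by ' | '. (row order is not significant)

After WHERE (1 rows):
cities.amt | cities.yr | cities.dept
9 | 7 | fin
After SELECT (1 rows):
cities.amt | cities.yr
9 | 7

== RESULT ==
cities.amt | cities.yr
9 | 7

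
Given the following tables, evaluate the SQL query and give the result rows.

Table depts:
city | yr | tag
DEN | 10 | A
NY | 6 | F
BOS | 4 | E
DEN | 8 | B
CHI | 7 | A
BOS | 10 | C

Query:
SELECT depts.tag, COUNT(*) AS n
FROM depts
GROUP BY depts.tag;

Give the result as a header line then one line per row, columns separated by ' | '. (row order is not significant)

== RESULT ==
depts.tag | n
A | 2
F | 1
E | 1
B | 1
C | 1

Derivation:
After GROUP BY (5 rows):
depts.tag | n
A | 2
F | 1
E | 1
B | 1
C | 1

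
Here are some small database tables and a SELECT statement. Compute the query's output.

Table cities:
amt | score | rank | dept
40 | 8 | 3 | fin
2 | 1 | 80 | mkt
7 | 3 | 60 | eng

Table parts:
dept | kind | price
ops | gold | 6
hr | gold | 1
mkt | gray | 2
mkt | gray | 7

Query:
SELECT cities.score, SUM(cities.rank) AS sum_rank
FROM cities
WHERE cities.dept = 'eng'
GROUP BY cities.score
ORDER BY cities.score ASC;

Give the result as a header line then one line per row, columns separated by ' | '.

== RESULT ==
cities.score | sum_rank
3 | 60

Derivation:
After WHERE (1 rows):
cities.amt | cities.score | cities.rank | cities.dept
7 | 3 | 60 | eng
After GROUP BY (1 rows):
cities.score | sum_rank
3 | 60
After ORDER BY (1 rows):
cities.score | sum_rank
3 | 60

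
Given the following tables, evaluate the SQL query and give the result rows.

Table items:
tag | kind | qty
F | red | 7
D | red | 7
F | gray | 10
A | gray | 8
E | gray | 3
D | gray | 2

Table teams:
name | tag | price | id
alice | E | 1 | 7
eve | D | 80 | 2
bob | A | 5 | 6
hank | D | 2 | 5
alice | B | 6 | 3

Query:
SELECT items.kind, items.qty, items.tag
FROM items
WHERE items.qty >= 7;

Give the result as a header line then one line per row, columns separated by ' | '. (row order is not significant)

After WHERE (4 rows):
items.tag | items.kind | items.qty
F | red | 7
D | red | 7
F | gray | 10
A | gray | 8
After SELECT (4 rows):
items.kind | items.qty | items.tag
red | 7 | F
red | 7 | D
gray | 10 | F
gray | 8 | A

== RESULT ==
items.kind | items.qty | items.tag
red | 7 | F
red | 7 | D
gray | 10 | F
gray | 8 | A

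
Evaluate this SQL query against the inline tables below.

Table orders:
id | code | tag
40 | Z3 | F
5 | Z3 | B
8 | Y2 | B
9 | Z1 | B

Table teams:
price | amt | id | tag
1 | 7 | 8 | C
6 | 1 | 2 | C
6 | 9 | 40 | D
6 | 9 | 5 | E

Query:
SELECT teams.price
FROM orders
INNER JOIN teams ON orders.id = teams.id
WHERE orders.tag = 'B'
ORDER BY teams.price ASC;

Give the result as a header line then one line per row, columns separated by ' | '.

After JOIN teams (3 rows):
orders.id | orders.code | orders.tag | teams.price | teams.amt | teams.id | teams.tag
40 | Z3 | F | 6 | 9 | 40 | D
5 | Z3 | B | 6 | 9 | 5 | E
8 | Y2 | B | 1 | 7 | 8 | C
After WHERE (2 rows):
orders.id | orders.code | orders.tag | teams.price | teams.amt | teams.id | teams.tag
5 | Z3 | B | 6 | 9 | 5 | E
8 | Y2 | B | 1 | 7 | 8 | C
After SELECT (2 rows):
teams.price
6
1
After ORDER BY (2 rows):
teams.price
1
6

== RESULT ==
teams.price
1
6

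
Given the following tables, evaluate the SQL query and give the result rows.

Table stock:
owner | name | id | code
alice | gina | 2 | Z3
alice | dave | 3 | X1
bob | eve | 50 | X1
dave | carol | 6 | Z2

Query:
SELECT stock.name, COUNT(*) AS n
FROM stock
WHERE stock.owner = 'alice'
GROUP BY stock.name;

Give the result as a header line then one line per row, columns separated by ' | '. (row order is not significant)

== RESULT ==
stock.name | n
gina | 1
dave | 1

Derivation:
After WHERE (2 rows):
stock.owner | stock.name | stock.id | stock.code
alice | gina | 2 | Z3
alice | dave | 3 | X1
After GROUP BY (2 rows):
stock.name | n
gina | 1
dave | 1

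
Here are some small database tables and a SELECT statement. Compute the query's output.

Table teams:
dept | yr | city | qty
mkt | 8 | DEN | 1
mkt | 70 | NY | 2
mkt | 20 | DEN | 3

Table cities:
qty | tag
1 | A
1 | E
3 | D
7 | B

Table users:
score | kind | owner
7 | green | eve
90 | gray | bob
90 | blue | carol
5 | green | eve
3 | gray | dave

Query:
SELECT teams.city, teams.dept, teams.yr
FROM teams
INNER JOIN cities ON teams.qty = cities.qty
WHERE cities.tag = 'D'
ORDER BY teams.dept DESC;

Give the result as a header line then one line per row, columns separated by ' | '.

After JOIN cities (3 rows):
teams.dept | teams.yr | teams.city | teams.qty | cities.qty | cities.tag
mkt | 8 | DEN | 1 | 1 | A
mkt | 8 | DEN | 1 | 1 | E
mkt | 20 | DEN | 3 | 3 | D
After WHERE (1 rows):
teams.dept | teams.yr | teams.city | teams.qty | cities.qty | cities.tag
mkt | 20 | DEN | 3 | 3 | D
After SELECT (1 rows):
teams.city | teams.dept | teams.yr
DEN | mkt | 20
After ORDER BY (1 rows):
teams.city | teams.dept | teams.yr
DEN | mkt | 20

== RESULT ==
teams.city | teams.dept | teams.yr
DEN | mkt | 20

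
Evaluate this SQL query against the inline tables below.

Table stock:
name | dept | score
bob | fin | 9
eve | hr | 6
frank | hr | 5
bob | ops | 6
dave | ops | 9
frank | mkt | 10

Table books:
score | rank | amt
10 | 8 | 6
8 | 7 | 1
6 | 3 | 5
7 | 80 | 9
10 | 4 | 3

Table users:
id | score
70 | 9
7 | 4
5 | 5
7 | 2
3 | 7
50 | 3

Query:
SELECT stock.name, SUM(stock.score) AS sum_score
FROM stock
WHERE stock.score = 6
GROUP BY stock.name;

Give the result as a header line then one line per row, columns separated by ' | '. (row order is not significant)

== RESULT ==
stock.name | sum_score
eve | 6
bob | 6

Derivation:
After WHERE (2 rows):
stock.name | stock.dept | stock.score
eve | hr | 6
bob | ops | 6
After GROUP BY (2 rows):
stock.name | sum_score
eve | 6
bob | 6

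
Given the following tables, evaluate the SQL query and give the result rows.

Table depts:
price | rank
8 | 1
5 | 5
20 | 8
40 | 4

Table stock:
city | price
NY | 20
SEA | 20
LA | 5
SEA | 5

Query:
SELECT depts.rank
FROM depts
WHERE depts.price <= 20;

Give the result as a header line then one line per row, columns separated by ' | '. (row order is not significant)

After WHERE (3 rows):
depts.price | depts.rank
8 | 1
5 | 5
20 | 8
After SELECT (3 rows):
depts.rank
1
5
8

== RESULT ==
depts.rank
1
5
8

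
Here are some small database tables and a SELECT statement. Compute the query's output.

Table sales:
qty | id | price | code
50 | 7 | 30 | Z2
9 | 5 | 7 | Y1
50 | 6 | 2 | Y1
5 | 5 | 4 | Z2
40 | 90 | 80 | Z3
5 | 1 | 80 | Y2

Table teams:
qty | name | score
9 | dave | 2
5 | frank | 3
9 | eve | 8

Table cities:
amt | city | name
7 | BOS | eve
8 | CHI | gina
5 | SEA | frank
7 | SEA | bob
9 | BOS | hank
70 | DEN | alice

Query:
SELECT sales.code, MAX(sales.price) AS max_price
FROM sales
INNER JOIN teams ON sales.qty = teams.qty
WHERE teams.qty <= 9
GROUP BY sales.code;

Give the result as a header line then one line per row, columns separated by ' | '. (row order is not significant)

After JOIN teams (4 rows):
sales.qty | sales.id | sales.price | sales.code | teams.qty | teams.name | teams.score
9 | 5 | 7 | Y1 | 9 | dave | 2
9 | 5 | 7 | Y1 | 9 | eve | 8
5 | 5 | 4 | Z2 | 5 | frank | 3
5 | 1 | 80 | Y2 | 5 | frank | 3
After WHERE (4 rows):
sales.qty | sales.id | sales.price | sales.code | teams.qty | teams.name | teams.score
9 | 5 | 7 | Y1 | 9 | dave | 2
9 | 5 | 7 | Y1 | 9 | eve | 8
5 | 5 | 4 | Z2 | 5 | frank | 3
5 | 1 | 80 | Y2 | 5 | frank | 3
After GROUP BY (3 rows):
sales.code | max_price
Y1 | 7
Z2 | 4
Y2 | 80

== RESULT ==
sales.code | max_price
Y1 | 7
Z2 | 4
Y2 | 80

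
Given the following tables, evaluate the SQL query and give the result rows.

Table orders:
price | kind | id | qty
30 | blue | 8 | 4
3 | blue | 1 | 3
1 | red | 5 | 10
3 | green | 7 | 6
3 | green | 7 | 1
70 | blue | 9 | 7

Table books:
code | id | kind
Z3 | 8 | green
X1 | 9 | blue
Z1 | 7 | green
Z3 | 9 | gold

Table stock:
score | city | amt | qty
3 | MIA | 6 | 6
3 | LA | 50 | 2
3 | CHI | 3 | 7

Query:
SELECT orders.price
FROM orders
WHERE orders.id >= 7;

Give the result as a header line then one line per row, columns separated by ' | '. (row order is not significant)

== RESULT ==
orders.price
30
3
3
70

Derivation:
After WHERE (4 rows):
orders.price | orders.kind | orders.id | orders.qty
30 | blue | 8 | 4
3 | green | 7 | 6
3 | green | 7 | 1
70 | blue | 9 | 7
After SELECT (4 rows):
orders.price
30
3
3
70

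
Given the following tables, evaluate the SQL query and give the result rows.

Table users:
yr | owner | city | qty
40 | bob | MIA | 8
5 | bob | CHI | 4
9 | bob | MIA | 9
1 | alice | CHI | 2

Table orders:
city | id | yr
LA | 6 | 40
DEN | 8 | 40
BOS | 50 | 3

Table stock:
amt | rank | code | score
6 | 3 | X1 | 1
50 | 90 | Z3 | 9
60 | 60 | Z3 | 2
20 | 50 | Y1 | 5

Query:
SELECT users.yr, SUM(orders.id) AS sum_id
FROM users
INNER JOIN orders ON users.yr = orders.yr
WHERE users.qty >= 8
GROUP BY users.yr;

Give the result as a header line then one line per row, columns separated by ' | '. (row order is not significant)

== RESULT ==
users.yr | sum_id
40 | 14

Derivation:
After JOIN orders (2 rows):
users.yr | users.owner | users.city | users.qty | orders.city | orders.id | orders.yr
40 | bob | MIA | 8 | LA | 6 | 40
40 | bob | MIA | 8 | DEN | 8 | 40
After WHERE (2 rows):
users.yr | users.owner | users.city | users.qty | orders.city | orders.id | orders.yr
40 | bob | MIA | 8 | LA | 6 | 40
40 | bob | MIA | 8 | DEN | 8 | 40
After GROUP BY (1 rows):
users.yr | sum_id
40 | 14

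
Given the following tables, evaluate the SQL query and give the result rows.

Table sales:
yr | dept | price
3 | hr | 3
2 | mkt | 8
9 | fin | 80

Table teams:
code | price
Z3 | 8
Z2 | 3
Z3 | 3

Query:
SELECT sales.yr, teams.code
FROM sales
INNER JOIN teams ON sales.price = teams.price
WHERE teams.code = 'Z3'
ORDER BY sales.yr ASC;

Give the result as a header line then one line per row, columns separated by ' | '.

== RESULT ==
sales.yr | teams.code
2 | Z3
3 | Z3

Derivation:
After JOIN teams (3 rows):
sales.yr | sales.dept | sales.price | teams.code | teams.price
3 | hr | 3 | Z2 | 3
3 | hr | 3 | Z3 | 3
2 | mkt | 8 | Z3 | 8
After WHERE (2 rows):
sales.yr | sales.dept | sales.price | teams.code | teams.price
3 | hr | 3 | Z3 | 3
2 | mkt | 8 | Z3 | 8
After SELECT (2 rows):
sales.yr | teams.code
3 | Z3
2 | Z3
After ORDER BY (2 rows):
sales.yr | teams.code
2 | Z3
3 | Z3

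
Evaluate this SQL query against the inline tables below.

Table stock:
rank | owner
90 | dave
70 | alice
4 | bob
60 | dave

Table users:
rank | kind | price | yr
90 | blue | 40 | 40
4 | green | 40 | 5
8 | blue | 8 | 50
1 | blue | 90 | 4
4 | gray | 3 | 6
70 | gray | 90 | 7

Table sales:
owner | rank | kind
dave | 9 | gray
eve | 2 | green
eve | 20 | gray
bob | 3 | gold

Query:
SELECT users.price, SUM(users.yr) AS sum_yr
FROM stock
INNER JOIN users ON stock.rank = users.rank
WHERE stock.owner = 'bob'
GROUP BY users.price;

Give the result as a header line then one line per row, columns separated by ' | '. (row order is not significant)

== RESULT ==
users.price | sum_yr
40 | 5
3 | 6

Derivation:
After JOIN users (4 rows):
stock.rank | stock.owner | users.rank | users.kind | users.price | users.yr
90 | dave | 90 | blue | 40 | 40
70 | alice | 70 | gray | 90 | 7
4 | bob | 4 | green | 40 | 5
4 | bob | 4 | gray | 3 | 6
After WHERE (2 rows):
stock.rank | stock.owner | users.rank | users.kind | users.price | users.yr
4 | bob | 4 | green | 40 | 5
4 | bob | 4 | gray | 3 | 6
After GROUP BY (2 rows):
users.price | sum_yr
40 | 5
3 | 6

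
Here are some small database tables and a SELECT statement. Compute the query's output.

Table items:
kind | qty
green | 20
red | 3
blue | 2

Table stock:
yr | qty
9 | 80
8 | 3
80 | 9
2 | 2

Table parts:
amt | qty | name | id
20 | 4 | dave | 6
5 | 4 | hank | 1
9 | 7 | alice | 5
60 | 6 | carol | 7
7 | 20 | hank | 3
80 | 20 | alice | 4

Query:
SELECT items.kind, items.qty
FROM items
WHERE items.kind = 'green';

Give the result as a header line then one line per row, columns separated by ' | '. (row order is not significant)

After WHERE (1 rows):
items.kind | items.qty
green | 20
After SELECT (1 rows):
items.kind | items.qty
green | 20

== RESULT ==
items.kind | items.qty
green | 20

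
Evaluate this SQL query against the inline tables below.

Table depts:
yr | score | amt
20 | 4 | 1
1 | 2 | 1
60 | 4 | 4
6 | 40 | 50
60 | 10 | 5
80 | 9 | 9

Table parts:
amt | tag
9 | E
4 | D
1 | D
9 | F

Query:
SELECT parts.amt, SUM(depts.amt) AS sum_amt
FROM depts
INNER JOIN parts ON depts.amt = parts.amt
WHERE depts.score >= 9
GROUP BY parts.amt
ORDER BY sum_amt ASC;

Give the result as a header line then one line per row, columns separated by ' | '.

== RESULT ==
parts.amt | sum_amt
9 | 18

Derivation:
After JOIN parts (5 rows):
depts.yr | depts.score | depts.amt | parts.amt | parts.tag
20 | 4 | 1 | 1 | D
1 | 2 | 1 | 1 | D
60 | 4 | 4 | 4 | D
80 | 9 | 9 | 9 | E
80 | 9 | 9 | 9 | F
After WHERE (2 rows):
depts.yr | depts.score | depts.amt | parts.amt | parts.tag
80 | 9 | 9 | 9 | E
80 | 9 | 9 | 9 | F
After GROUP BY (1 rows):
parts.amt | sum_amt
9 | 18
After ORDER BY (1 rows):
parts.amt | sum_amt
9 | 18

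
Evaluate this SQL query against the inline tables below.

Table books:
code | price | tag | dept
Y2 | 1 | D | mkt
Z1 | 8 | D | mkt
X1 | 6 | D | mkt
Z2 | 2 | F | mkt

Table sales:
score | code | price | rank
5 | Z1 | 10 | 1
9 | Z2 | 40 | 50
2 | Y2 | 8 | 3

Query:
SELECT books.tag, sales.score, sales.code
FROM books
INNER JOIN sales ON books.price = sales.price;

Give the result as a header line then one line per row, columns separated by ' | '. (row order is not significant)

== RESULT ==
books.tag | sales.score | sales.code
D | 2 | Y2

Derivation:
After JOIN sales (1 rows):
books.code | books.price | books.tag | books.dept | sales.score | sales.code | sales.price | sales.rank
Z1 | 8 | D | mkt | 2 | Y2 | 8 | 3
After SELECT (1 rows):
books.tag | sales.score | sales.code
D | 2 | Y2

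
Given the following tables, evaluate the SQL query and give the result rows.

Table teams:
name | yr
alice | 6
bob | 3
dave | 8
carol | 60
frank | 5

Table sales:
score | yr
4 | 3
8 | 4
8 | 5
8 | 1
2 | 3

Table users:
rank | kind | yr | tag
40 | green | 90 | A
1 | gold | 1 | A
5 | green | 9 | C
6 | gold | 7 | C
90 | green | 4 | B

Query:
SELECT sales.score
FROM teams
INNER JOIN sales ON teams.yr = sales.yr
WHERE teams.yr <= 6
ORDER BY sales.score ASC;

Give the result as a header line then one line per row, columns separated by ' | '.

== RESULT ==
sales.score
2
4
8

Derivation:
After JOIN sales (3 rows):
teams.name | teams.yr | sales.score | sales.yr
bob | 3 | 4 | 3
bob | 3 | 2 | 3
frank | 5 | 8 | 5
After WHERE (3 rows):
teams.name | teams.yr | sales.score | sales.yr
bob | 3 | 4 | 3
bob | 3 | 2 | 3
frank | 5 | 8 | 5
After SELECT (3 rows):
sales.score
4
2
8
After ORDER BY (3 rows):
sales.score
2
4
8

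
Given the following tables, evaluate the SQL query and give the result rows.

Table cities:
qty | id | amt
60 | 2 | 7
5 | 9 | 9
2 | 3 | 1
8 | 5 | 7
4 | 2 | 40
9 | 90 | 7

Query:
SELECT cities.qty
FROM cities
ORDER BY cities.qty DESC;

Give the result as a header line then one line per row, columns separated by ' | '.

After SELECT (6 rows):
cities.qty
60
5
2
8
4
9
After ORDER BY (6 rows):
cities.qty
60
9
8
5
4
2

== RESULT ==
cities.qty
60
9
8
5
4
2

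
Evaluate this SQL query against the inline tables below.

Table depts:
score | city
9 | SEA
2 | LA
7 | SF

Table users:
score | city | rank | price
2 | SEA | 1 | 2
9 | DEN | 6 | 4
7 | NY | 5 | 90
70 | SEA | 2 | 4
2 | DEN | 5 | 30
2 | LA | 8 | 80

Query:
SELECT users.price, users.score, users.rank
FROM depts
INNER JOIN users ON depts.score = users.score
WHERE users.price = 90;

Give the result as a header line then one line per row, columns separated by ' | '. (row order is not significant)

After JOIN users (5 rows):
depts.score | depts.city | users.score | users.city | users.rank | users.price
9 | SEA | 9 | DEN | 6 | 4
2 | LA | 2 | SEA | 1 | 2
2 | LA | 2 | DEN | 5 | 30
2 | LA | 2 | LA | 8 | 80
7 | SF | 7 | NY | 5 | 90
After WHERE (1 rows):
depts.score | depts.city | users.score | users.city | users.rank | users.price
7 | SF | 7 | NY | 5 | 90
After SELECT (1 rows):
users.price | users.score | users.rank
90 | 7 | 5

== RESULT ==
users.price | users.score | users.rank
90 | 7 | 5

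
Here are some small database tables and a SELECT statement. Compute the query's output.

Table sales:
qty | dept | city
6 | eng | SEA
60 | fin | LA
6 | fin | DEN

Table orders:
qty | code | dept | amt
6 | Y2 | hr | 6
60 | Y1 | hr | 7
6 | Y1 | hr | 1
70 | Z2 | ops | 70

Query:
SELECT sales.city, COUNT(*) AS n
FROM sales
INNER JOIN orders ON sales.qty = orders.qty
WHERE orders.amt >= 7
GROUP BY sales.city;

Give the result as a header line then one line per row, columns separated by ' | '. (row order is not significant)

After JOIN orders (5 rows):
sales.qty | sales.dept | sales.city | orders.qty | orders.code | orders.dept | orders.amt
6 | eng | SEA | 6 | Y2 | hr | 6
6 | eng | SEA | 6 | Y1 | hr | 1
60 | fin | LA | 60 | Y1 | hr | 7
6 | fin | DEN | 6 | Y2 | hr | 6
6 | fin | DEN | 6 | Y1 | hr | 1
After WHERE (1 rows):
sales.qty | sales.dept | sales.city | orders.qty | orders.code | orders.dept | orders.amt
60 | fin | LA | 60 | Y1 | hr | 7
After GROUP BY (1 rows):
sales.city | n
LA | 1

== RESULT ==
sales.city | n
LA | 1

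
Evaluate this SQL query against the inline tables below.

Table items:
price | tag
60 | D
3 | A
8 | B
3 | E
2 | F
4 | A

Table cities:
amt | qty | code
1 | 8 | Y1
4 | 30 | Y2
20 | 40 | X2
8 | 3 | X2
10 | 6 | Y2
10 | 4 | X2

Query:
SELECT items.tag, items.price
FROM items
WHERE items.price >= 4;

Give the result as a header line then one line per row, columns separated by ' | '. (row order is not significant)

After WHERE (3 rows):
items.price | items.tag
60 | D
8 | B
4 | A
After SELECT (3 rows):
items.tag | items.price
D | 60
B | 8
A | 4

== RESULT ==
items.tag | items.price
D | 60
B | 8
A | 4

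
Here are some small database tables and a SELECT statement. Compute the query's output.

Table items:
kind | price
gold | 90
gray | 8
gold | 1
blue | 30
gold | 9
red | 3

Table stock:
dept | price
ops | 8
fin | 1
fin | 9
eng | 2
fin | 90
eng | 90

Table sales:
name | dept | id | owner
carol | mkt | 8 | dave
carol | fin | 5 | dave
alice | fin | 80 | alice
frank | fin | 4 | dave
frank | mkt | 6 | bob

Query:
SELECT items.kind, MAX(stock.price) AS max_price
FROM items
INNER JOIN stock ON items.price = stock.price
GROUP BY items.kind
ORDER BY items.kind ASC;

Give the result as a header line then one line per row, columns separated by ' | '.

After JOIN stock (5 rows):
items.kind | items.price | stock.dept | stock.price
gold | 90 | fin | 90
gold | 90 | eng | 90
gray | 8 | ops | 8
gold | 1 | fin | 1
gold | 9 | fin | 9
After GROUP BY (2 rows):
items.kind | max_price
gold | 90
gray | 8
After ORDER BY (2 rows):
items.kind | max_price
gold | 90
gray | 8

== RESULT ==
items.kind | max_price
gold | 90
gray | 8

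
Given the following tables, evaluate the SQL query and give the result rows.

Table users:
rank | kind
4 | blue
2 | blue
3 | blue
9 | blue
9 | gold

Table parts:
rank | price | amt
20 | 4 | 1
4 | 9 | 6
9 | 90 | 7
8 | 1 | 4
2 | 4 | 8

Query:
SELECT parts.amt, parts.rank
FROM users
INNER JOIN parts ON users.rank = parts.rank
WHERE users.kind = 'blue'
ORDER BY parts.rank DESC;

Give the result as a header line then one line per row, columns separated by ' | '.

After JOIN parts (4 rows):
users.rank | users.kind | parts.rank | parts.price | parts.amt
4 | blue | 4 | 9 | 6
2 | blue | 2 | 4 | 8
9 | blue | 9 | 90 | 7
9 | gold | 9 | 90 | 7
After WHERE (3 rows):
users.rank | users.kind | parts.rank | parts.price | parts.amt
4 | blue | 4 | 9 | 6
2 | blue | 2 | 4 | 8
9 | blue | 9 | 90 | 7
After SELECT (3 rows):
parts.amt | parts.rank
6 | 4
8 | 2
7 | 9
After ORDER BY (3 rows):
parts.amt | parts.rank
7 | 9
6 | 4
8 | 2

== RESULT ==
parts.amt | parts.rank
7 | 9
6 | 4
8 | 2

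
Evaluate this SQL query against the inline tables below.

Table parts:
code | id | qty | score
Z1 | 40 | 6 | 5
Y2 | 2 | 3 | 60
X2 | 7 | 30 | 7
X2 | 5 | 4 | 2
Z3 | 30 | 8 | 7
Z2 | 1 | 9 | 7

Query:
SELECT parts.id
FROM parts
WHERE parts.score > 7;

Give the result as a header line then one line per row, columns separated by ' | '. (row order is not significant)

After WHERE (1 rows):
parts.code | parts.id | parts.qty | parts.score
Y2 | 2 | 3 | 60
After SELECT (1 rows):
parts.id
2

== RESULT ==
parts.id
2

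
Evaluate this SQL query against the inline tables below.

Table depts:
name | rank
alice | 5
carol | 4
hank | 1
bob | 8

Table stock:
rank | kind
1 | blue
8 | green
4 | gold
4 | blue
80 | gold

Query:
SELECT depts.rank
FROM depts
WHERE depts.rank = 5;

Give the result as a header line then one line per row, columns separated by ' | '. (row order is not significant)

After WHERE (1 rows):
depts.name | depts.rank
alice | 5
After SELECT (1 rows):
depts.rank
5

== RESULT ==
depts.rank
5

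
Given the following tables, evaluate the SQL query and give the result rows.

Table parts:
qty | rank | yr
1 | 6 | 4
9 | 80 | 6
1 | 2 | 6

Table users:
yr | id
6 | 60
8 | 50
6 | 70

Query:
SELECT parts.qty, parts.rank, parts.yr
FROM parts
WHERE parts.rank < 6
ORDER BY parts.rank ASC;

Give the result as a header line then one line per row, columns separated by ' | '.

== RESULT ==
parts.qty | parts.rank | parts.yr
1 | 2 | 6

Derivation:
After WHERE (1 rows):
parts.qty | parts.rank | parts.yr
1 | 2 | 6
After SELECT (1 rows):
parts.qty | parts.rank | parts.yr
1 | 2 | 6
After ORDER BY (1 rows):
parts.qty | parts.rank | parts.yr
1 | 2 | 6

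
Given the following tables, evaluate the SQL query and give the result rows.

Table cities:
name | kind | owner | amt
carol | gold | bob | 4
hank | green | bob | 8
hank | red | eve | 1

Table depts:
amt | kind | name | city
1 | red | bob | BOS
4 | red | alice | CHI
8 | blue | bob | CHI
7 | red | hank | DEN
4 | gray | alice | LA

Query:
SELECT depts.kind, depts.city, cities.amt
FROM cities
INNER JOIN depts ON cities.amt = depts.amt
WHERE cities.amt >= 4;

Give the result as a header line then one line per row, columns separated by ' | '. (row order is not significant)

== RESULT ==
depts.kind | depts.city | cities.amt
red | CHI | 4
gray | LA | 4
blue | CHI | 8

Derivation:
After JOIN depts (4 rows):
cities.name | cities.kind | cities.owner | cities.amt | depts.amt | depts.kind | depts.name | depts.city
carol | gold | bob | 4 | 4 | red | alice | CHI
carol | gold | bob | 4 | 4 | gray | alice | LA
hank | green | bob | 8 | 8 | blue | bob | CHI
hank | red | eve | 1 | 1 | red | bob | BOS
After WHERE (3 rows):
cities.name | cities.kind | cities.owner | cities.amt | depts.amt | depts.kind | depts.name | depts.city
carol | gold | bob | 4 | 4 | red | alice | CHI
carol | gold | bob | 4 | 4 | gray | alice | LA
hank | green | bob | 8 | 8 | blue | bob | CHI
After SELECT (3 rows):
depts.kind | depts.city | cities.amt
red | CHI | 4
gray | LA | 4
blue | CHI | 8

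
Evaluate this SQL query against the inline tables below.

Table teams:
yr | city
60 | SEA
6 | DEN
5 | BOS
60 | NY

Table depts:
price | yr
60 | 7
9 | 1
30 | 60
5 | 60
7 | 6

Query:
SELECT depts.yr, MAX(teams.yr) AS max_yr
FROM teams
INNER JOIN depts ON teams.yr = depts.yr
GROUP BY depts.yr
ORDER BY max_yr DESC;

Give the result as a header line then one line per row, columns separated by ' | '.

== RESULT ==
depts.yr | max_yr
60 | 60
6 | 6

Derivation:
After JOIN depts (5 rows):
teams.yr | teams.city | depts.price | depts.yr
60 | SEA | 30 | 60
60 | SEA | 5 | 60
6 | DEN | 7 | 6
60 | NY | 30 | 60
60 | NY | 5 | 60
After GROUP BY (2 rows):
depts.yr | max_yr
60 | 60
6 | 6
After ORDER BY (2 rows):
depts.yr | max_yr
60 | 60
6 | 6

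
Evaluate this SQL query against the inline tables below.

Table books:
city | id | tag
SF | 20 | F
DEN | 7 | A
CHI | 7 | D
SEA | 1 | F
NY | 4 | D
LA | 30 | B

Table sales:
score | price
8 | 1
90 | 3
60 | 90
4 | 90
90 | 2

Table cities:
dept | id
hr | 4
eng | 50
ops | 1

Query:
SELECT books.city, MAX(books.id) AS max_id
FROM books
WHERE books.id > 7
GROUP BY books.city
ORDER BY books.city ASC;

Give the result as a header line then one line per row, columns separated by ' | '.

== RESULT ==
books.city | max_id
LA | 30
SF | 20

Derivation:
After WHERE (2 rows):
books.city | books.id | books.tag
SF | 20 | F
LA | 30 | B
After GROUP BY (2 rows):
books.city | max_id
SF | 20
LA | 30
After ORDER BY (2 rows):
books.city | max_id
LA | 30
SF | 20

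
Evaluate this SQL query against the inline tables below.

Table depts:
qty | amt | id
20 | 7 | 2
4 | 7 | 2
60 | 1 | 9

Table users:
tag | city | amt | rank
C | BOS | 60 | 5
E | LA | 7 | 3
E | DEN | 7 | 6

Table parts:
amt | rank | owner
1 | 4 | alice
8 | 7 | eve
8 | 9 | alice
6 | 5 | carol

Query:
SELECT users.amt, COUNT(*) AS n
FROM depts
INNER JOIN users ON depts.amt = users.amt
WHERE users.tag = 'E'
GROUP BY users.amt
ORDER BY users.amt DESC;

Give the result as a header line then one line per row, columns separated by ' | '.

After JOIN users (4 rows):
depts.qty | depts.amt | depts.id | users.tag | users.city | users.amt | users.rank
20 | 7 | 2 | E | LA | 7 | 3
20 | 7 | 2 | E | DEN | 7 | 6
4 | 7 | 2 | E | LA | 7 | 3
4 | 7 | 2 | E | DEN | 7 | 6
After WHERE (4 rows):
depts.qty | depts.amt | depts.id | users.tag | users.city | users.amt | users.rank
20 | 7 | 2 | E | LA | 7 | 3
20 | 7 | 2 | E | DEN | 7 | 6
4 | 7 | 2 | E | LA | 7 | 3
4 | 7 | 2 | E | DEN | 7 | 6
After GROUP BY (1 rows):
users.amt | n
7 | 4
After ORDER BY (1 rows):
users.amt | n
7 | 4

== RESULT ==
users.amt | n
7 | 4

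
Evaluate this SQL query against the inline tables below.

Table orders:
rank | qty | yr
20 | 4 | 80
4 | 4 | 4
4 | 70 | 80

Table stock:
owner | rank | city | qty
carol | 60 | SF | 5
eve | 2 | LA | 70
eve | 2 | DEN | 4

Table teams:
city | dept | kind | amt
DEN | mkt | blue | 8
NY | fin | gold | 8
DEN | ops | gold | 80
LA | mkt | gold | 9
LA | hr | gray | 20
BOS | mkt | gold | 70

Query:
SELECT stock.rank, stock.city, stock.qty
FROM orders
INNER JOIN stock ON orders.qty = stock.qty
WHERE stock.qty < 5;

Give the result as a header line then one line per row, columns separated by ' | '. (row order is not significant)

After JOIN stock (3 rows):
orders.rank | orders.qty | orders.yr | stock.owner | stock.rank | stock.city | stock.qty
20 | 4 | 80 | eve | 2 | DEN | 4
4 | 4 | 4 | eve | 2 | DEN | 4
4 | 70 | 80 | eve | 2 | LA | 70
After WHERE (2 rows):
orders.rank | orders.qty | orders.yr | stock.owner | stock.rank | stock.city | stock.qty
20 | 4 | 80 | eve | 2 | DEN | 4
4 | 4 | 4 | eve | 2 | DEN | 4
After SELECT (2 rows):
stock.rank | stock.city | stock.qty
2 | DEN | 4
2 | DEN | 4

== RESULT ==
stock.rank | stock.city | stock.qty
2 | DEN | 4
2 | DEN | 4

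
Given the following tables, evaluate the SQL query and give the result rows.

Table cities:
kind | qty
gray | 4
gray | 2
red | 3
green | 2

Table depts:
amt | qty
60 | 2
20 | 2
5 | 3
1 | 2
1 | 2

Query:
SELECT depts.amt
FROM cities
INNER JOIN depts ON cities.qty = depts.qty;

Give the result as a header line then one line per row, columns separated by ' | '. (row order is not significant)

== RESULT ==
depts.amt
60
20
1
1
5
60
20
1
1

Derivation:
After JOIN depts (9 rows):
cities.kind | cities.qty | depts.amt | depts.qty
gray | 2 | 60 | 2
gray | 2 | 20 | 2
gray | 2 | 1 | 2
gray | 2 | 1 | 2
red | 3 | 5 | 3
green | 2 | 60 | 2
green | 2 | 20 | 2
green | 2 | 1 | 2
green | 2 | 1 | 2
After SELECT (9 rows):
depts.amt
60
20
1
1
5
60
20
1
1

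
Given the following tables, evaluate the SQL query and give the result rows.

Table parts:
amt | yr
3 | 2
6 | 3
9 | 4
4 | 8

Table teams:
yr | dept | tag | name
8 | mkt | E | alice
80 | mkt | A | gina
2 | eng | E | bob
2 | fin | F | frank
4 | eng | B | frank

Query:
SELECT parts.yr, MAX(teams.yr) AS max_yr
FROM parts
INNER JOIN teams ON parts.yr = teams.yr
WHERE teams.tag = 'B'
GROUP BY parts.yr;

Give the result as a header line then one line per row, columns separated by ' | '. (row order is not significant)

== RESULT ==
parts.yr | max_yr
4 | 4

Derivation:
After JOIN teams (4 rows):
parts.amt | parts.yr | teams.yr | teams.dept | teams.tag | teams.name
3 | 2 | 2 | eng | E | bob
3 | 2 | 2 | fin | F | frank
9 | 4 | 4 | eng | B | frank
4 | 8 | 8 | mkt | E | alice
After WHERE (1 rows):
parts.amt | parts.yr | teams.yr | teams.dept | teams.tag | teams.name
9 | 4 | 4 | eng | B | frank
After GROUP BY (1 rows):
parts.yr | max_yr
4 | 4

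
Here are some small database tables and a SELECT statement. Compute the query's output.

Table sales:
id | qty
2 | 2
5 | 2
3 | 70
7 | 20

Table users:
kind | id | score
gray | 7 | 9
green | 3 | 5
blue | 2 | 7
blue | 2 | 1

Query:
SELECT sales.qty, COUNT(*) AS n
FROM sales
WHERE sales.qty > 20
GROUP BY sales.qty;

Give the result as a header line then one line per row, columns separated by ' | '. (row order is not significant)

== RESULT ==
sales.qty | n
70 | 1

Derivation:
After WHERE (1 rows):
sales.id | sales.qty
3 | 70
After GROUP BY (1 rows):
sales.qty | n
70 | 1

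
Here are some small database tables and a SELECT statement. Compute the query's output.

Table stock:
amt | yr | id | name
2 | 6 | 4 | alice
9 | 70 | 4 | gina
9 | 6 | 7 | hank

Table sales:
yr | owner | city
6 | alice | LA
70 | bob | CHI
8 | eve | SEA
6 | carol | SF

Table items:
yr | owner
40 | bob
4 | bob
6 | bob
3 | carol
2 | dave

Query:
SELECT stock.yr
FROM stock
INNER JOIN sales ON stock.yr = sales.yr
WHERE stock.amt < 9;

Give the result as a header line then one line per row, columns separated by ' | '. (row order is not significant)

After JOIN sales (5 rows):
stock.amt | stock.yr | stock.id | stock.name | sales.yr | sales.owner | sales.city
2 | 6 | 4 | alice | 6 | alice | LA
2 | 6 | 4 | alice | 6 | carol | SF
9 | 70 | 4 | gina | 70 | bob | CHI
9 | 6 | 7 | hank | 6 | alice | LA
9 | 6 | 7 | hank | 6 | carol | SF
After WHERE (2 rows):
stock.amt | stock.yr | stock.id | stock.name | sales.yr | sales.owner | sales.city
2 | 6 | 4 | alice | 6 | alice | LA
2 | 6 | 4 | alice | 6 | carol | SF
After SELECT (2 rows):
stock.yr
6
6

== RESULT ==
stock.yr
6
6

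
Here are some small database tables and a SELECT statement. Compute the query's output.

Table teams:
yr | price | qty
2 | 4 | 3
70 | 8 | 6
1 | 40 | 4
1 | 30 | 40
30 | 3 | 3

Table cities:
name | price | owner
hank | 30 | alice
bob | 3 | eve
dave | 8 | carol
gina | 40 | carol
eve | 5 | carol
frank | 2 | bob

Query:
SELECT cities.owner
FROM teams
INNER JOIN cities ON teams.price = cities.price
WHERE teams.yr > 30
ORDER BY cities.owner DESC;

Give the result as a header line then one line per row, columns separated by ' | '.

== RESULT ==
cities.owner
carol

Derivation:
After JOIN cities (4 rows):
teams.yr | teams.price | teams.qty | cities.name | cities.price | cities.owner
70 | 8 | 6 | dave | 8 | carol
1 | 40 | 4 | gina | 40 | carol
1 | 30 | 40 | hank | 30 | alice
30 | 3 | 3 | bob | 3 | eve
After WHERE (1 rows):
teams.yr | teams.price | teams.qty | cities.name | cities.price | cities.owner
70 | 8 | 6 | dave | 8 | carol
After SELECT (1 rows):
cities.owner
carol
After ORDER BY (1 rows):
cities.owner
carol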